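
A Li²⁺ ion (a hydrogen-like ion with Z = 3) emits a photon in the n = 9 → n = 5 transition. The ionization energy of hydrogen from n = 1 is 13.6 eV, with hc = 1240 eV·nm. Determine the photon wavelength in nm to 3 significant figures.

366 nm

For Z = 3 the level energies scale as Z², so the effective Rydberg energy is 13.6 × 9 = 122.4 eV.
ΔE = 122.4 × (1/5² − 1/9²) = 122.4 × 0.02765 = 3.385 eV.
λ = hc/ΔE = 1240 / 3.385 = 366 nm.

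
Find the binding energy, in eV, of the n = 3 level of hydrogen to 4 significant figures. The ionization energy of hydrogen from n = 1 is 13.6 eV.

E_3 = −13.60/9 = −1.511 eV, so ionization (to E = 0) requires 1.511 eV.

1.511 eV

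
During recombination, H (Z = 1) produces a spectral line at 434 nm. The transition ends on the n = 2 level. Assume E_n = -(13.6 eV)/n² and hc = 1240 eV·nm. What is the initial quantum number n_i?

n_i = 5

The photon energy is ΔE = hc/λ = 1240 / 434 = 2.857 eV.
With Z = 1, ΔE = 13.60 × (1/n_f² − 1/n_i²), so 1/n_f² − 1/n_i² = 0.2101.
With n_f = 2: 1/n_i² = 1/4 − 0.2101 = 0.03992, so n_i ≈ 5.01.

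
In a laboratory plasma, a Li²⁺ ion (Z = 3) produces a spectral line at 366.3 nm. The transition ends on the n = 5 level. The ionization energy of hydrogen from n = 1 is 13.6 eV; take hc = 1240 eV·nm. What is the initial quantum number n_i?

The photon energy is ΔE = hc/λ = 1240 / 366.3 = 3.385 eV.
With Z = 3, ΔE = 122.4 × (1/n_f² − 1/n_i²), so 1/n_f² − 1/n_i² = 0.02766.
With n_f = 5: 1/n_i² = 1/25 − 0.02766 = 0.01234, so n_i ≈ 9.00.

n_i = 9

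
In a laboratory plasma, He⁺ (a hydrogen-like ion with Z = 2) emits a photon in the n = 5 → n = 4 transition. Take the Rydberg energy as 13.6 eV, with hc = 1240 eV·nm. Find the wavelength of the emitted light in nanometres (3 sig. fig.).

1010 nm

For Z = 2 the level energies scale as Z², so the effective Rydberg energy is 13.6 × 4 = 54.40 eV.
ΔE = 54.40 × (1/4² − 1/5²) = 54.40 × 0.02250 = 1.224 eV.
λ = hc/ΔE = 1240 / 1.224 = 1010 nm.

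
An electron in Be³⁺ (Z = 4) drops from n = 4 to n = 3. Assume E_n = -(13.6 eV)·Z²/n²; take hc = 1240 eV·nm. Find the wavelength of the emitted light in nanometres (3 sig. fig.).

117 nm

For Z = 4 the level energies scale as Z², so the effective Rydberg energy is 13.6 × 16 = 217.6 eV.
ΔE = 217.6 × (1/3² − 1/4²) = 217.6 × 0.04861 = 10.58 eV.
λ = hc/ΔE = 1240 / 10.58 = 117 nm.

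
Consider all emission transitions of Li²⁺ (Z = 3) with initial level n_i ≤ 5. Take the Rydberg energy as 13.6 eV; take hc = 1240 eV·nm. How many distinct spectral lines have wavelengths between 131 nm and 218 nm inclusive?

2

Enumerate all n_i → n_f pairs with 1 ≤ n_f < n_i ≤ 5 and compute λ = 1240 / [13.6·9·(1/n_f² − 1/n_i²)].
Lines falling in [131, 218] nm: 5→3 (142.5 nm), 4→3 (208.4 nm).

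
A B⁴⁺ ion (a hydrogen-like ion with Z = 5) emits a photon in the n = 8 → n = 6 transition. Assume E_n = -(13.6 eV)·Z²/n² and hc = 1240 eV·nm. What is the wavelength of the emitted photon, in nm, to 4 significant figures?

300.1 nm

For Z = 5 the level energies scale as Z², so the effective Rydberg energy is 13.6 × 25 = 340.0 eV.
ΔE = 340.0 × (1/6² − 1/8²) = 340.0 × 0.01215 = 4.132 eV.
λ = hc/ΔE = 1240 / 4.132 = 300.1 nm.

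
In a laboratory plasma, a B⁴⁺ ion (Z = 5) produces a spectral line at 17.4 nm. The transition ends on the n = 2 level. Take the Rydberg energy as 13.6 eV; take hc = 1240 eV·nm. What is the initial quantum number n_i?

n_i = 5

The photon energy is ΔE = hc/λ = 1240 / 17.4 = 71.26 eV.
With Z = 5, ΔE = 340.0 × (1/n_f² − 1/n_i²), so 1/n_f² − 1/n_i² = 0.2096.
With n_f = 2: 1/n_i² = 1/4 − 0.2096 = 0.04040, so n_i ≈ 4.98.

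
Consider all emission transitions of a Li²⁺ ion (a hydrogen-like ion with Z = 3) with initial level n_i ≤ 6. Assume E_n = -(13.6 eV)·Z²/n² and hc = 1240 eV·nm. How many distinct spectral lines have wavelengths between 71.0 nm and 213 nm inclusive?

4

Enumerate all n_i → n_f pairs with 1 ≤ n_f < n_i ≤ 6 and compute λ = 1240 / [13.6·9·(1/n_f² − 1/n_i²)].
Lines falling in [71.0, 213] nm: 3→2 (72.94 nm), 6→3 (121.6 nm), 5→3 (142.5 nm), 4→3 (208.4 nm).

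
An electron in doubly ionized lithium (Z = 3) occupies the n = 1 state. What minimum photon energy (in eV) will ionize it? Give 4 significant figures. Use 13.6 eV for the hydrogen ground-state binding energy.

E_n = −13.6 Z²/n² = −122.4/n² eV for Z = 3.
E_1 = −122.4/1 = −122.4 eV, so ionization (to E = 0) requires 122.4 eV.

122.4 eV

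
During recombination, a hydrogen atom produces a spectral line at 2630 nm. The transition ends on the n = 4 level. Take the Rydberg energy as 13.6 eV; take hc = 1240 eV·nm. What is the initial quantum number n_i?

n_i = 6

The photon energy is ΔE = hc/λ = 1240 / 2630 = 0.4715 eV.
With Z = 1, ΔE = 13.60 × (1/n_f² − 1/n_i²), so 1/n_f² − 1/n_i² = 0.03467.
With n_f = 4: 1/n_i² = 1/16 − 0.03467 = 0.02783, so n_i ≈ 5.99.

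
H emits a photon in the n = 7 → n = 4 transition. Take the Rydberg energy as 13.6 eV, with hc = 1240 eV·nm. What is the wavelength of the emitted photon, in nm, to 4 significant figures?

ΔE = 13.60 × (1/4² − 1/7²) = 13.60 × 0.04209 = 0.5724 eV.
λ = hc/ΔE = 1240 / 0.5724 = 2166 nm.
This line belongs to the Brackett series.

2166 nm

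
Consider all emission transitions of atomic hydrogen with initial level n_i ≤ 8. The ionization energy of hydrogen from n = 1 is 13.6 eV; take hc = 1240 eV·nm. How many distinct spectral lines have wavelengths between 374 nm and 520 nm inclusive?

Enumerate all n_i → n_f pairs with 1 ≤ n_f < n_i ≤ 8 and compute λ = 1240 / [13.6·1·(1/n_f² − 1/n_i²)].
Lines falling in [374, 520] nm: 8→2 (389.0 nm), 7→2 (397.1 nm), 6→2 (410.3 nm), 5→2 (434.2 nm), 4→2 (486.3 nm).

5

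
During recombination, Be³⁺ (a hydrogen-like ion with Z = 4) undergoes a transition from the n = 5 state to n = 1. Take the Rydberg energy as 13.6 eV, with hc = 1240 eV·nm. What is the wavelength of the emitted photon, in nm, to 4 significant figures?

5.936 nm

For Z = 4 the level energies scale as Z², so the effective Rydberg energy is 13.6 × 16 = 217.6 eV.
ΔE = 217.6 × (1/1² − 1/5²) = 217.6 × 0.9600 = 208.9 eV.
λ = hc/ΔE = 1240 / 208.9 = 5.936 nm.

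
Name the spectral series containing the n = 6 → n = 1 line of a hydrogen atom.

The series is set by the lower level: n_f = 1 is the Lyman series.

Lyman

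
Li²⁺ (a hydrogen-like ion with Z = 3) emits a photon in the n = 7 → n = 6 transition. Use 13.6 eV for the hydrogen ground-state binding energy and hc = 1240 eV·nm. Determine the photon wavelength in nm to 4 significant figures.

1375 nm

For Z = 3 the level energies scale as Z², so the effective Rydberg energy is 13.6 × 9 = 122.4 eV.
ΔE = 122.4 × (1/6² − 1/7²) = 122.4 × 0.007370 = 0.9020 eV.
λ = hc/ΔE = 1240 / 0.9020 = 1375 nm.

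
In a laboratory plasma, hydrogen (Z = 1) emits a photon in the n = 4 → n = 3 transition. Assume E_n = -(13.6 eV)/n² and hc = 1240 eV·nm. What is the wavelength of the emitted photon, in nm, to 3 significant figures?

1880 nm

ΔE = 13.60 × (1/3² − 1/4²) = 13.60 × 0.04861 = 0.6611 eV.
λ = hc/ΔE = 1240 / 0.6611 = 1880 nm.
This line belongs to the Paschen series.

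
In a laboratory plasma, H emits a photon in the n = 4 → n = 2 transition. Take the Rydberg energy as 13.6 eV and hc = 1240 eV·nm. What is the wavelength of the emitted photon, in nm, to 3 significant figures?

486 nm

ΔE = 13.60 × (1/2² − 1/4²) = 13.60 × 0.1875 = 2.550 eV.
λ = hc/ΔE = 1240 / 2.550 = 486 nm.
This line belongs to the Balmer series.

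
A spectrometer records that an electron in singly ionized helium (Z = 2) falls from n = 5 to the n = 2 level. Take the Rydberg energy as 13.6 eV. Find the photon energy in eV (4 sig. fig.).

The Bohr energies scale as Z², so for Z = 2: E_n = −54.40/n² eV.
E_5 = −54.40/25 = −2.176 eV and E_2 = −54.40/4 = −13.60 eV.
The photon energy is |E_5 − E_2| = 11.42 eV.

11.42 eV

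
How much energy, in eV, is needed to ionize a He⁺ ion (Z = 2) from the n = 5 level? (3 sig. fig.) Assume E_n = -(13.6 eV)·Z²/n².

E_n = −13.6 Z²/n² = −54.40/n² eV for Z = 2.
E_5 = −54.40/25 = −2.18 eV, so ionization (to E = 0) requires 2.18 eV.

2.18 eV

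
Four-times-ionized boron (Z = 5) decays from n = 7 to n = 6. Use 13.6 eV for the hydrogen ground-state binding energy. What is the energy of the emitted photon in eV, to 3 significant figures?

The Bohr energies scale as Z², so for Z = 5: E_n = −340.0/n² eV.
E_7 = −340.0/49 = −6.939 eV and E_6 = −340.0/36 = −9.444 eV.
The photon energy is |E_7 − E_6| = 2.51 eV.

2.51 eV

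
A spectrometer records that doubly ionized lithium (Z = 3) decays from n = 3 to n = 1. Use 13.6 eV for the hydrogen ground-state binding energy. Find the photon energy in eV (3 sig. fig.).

109 eV

The Bohr energies scale as Z², so for Z = 3: E_n = −122.4/n² eV.
E_3 = −122.4/9 = −13.60 eV and E_1 = −122.4/1 = −122.4 eV.
The photon energy is |E_3 − E_1| = 109 eV.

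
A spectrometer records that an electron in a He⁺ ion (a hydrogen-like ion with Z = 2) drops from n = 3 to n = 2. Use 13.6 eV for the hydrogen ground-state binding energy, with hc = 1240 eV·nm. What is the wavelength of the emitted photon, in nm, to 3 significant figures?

For Z = 2 the level energies scale as Z², so the effective Rydberg energy is 13.6 × 4 = 54.40 eV.
ΔE = 54.40 × (1/2² − 1/3²) = 54.40 × 0.1389 = 7.556 eV.
λ = hc/ΔE = 1240 / 7.556 = 164 nm.

164 nm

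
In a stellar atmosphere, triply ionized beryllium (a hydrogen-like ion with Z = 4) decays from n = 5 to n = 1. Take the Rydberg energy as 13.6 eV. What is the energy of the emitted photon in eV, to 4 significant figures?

208.9 eV

The Bohr energies scale as Z², so for Z = 4: E_n = −217.6/n² eV.
E_5 = −217.6/25 = −8.704 eV and E_1 = −217.6/1 = −217.6 eV.
The photon energy is |E_5 − E_1| = 208.9 eV.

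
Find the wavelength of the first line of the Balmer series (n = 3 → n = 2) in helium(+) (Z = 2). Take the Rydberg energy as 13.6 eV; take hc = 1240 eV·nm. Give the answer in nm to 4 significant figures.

The Balmer series terminates on n_f = 2; the first line has n_i = 2+1 = 3.
ΔE = 54.40 × (1/2² − 1/3²) = 7.556 eV.
λ = 1240 / 7.556 = 164.1 nm.

164.1 nm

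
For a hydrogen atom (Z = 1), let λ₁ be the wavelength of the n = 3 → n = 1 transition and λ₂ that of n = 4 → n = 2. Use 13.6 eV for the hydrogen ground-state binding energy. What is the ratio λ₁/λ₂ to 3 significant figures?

λ ∝ 1/ΔE ∝ 1/(1/n_f² − 1/n_i²), and the Z² and hc factors cancel in the ratio.
λ₁/λ₂ = (1/2² − 1/4²)/(1/1² − 1/3²) = 0.1875/0.8889 = 0.211.

0.211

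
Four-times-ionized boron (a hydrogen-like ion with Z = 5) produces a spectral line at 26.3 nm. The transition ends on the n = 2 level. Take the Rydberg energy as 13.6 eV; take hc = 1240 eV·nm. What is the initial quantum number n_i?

n_i = 3

The photon energy is ΔE = hc/λ = 1240 / 26.3 = 47.15 eV.
With Z = 5, ΔE = 340.0 × (1/n_f² − 1/n_i²), so 1/n_f² − 1/n_i² = 0.1387.
With n_f = 2: 1/n_i² = 1/4 − 0.1387 = 0.1113, so n_i ≈ 3.00.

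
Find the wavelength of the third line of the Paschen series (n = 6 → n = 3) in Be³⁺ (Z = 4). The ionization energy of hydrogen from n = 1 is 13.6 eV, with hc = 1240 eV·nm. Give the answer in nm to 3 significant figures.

The Paschen series terminates on n_f = 3; the third line has n_i = 3+3 = 6.
ΔE = 217.6 × (1/3² − 1/6²) = 18.13 eV.
λ = 1240 / 18.13 = 68.4 nm.

68.4 nm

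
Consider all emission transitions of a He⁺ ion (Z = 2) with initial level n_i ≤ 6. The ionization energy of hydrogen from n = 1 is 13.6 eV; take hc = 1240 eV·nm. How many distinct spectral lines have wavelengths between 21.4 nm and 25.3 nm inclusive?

Enumerate all n_i → n_f pairs with 1 ≤ n_f < n_i ≤ 6 and compute λ = 1240 / [13.6·4·(1/n_f² − 1/n_i²)].
Lines falling in [21.4, 25.3] nm: 6→1 (23.45 nm), 5→1 (23.74 nm), 4→1 (24.31 nm).

3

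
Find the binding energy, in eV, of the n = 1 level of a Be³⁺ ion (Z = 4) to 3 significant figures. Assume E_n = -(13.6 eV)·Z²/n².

218 eV

E_n = −13.6 Z²/n² = −217.6/n² eV for Z = 4.
E_1 = −217.6/1 = −218 eV, so ionization (to E = 0) requires 218 eV.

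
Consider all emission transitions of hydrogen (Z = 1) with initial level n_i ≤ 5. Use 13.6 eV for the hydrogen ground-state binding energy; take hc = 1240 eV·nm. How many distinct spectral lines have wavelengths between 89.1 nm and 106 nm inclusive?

3

Enumerate all n_i → n_f pairs with 1 ≤ n_f < n_i ≤ 5 and compute λ = 1240 / [13.6·1·(1/n_f² − 1/n_i²)].
Lines falling in [89.1, 106] nm: 5→1 (94.98 nm), 4→1 (97.25 nm), 3→1 (102.6 nm).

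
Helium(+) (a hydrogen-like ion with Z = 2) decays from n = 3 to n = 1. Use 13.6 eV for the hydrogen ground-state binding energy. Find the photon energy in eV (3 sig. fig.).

The Bohr energies scale as Z², so for Z = 2: E_n = −54.40/n² eV.
E_3 = −54.40/9 = −6.044 eV and E_1 = −54.40/1 = −54.40 eV.
The photon energy is |E_3 − E_1| = 48.4 eV.

48.4 eV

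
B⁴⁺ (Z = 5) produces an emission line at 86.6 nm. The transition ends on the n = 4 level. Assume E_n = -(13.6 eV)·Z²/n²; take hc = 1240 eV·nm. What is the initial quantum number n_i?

The photon energy is ΔE = hc/λ = 1240 / 86.6 = 14.32 eV.
With Z = 5, ΔE = 340.0 × (1/n_f² − 1/n_i²), so 1/n_f² − 1/n_i² = 0.04211.
With n_f = 4: 1/n_i² = 1/16 − 0.04211 = 0.02039, so n_i ≈ 7.00.

n_i = 7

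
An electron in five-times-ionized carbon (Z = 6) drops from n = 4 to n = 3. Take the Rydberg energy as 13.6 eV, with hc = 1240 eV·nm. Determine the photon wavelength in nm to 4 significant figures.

For Z = 6 the level energies scale as Z², so the effective Rydberg energy is 13.6 × 36 = 489.6 eV.
ΔE = 489.6 × (1/3² − 1/4²) = 489.6 × 0.04861 = 23.80 eV.
λ = hc/ΔE = 1240 / 23.80 = 52.10 nm.

52.10 nm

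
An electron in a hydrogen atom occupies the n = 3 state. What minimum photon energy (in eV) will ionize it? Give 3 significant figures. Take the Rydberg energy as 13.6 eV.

E_3 = −13.60/9 = −1.51 eV, so ionization (to E = 0) requires 1.51 eV.

1.51 eV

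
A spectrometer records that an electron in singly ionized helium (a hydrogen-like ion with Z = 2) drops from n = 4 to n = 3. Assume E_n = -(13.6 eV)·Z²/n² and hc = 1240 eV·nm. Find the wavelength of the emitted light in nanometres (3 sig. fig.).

For Z = 2 the level energies scale as Z², so the effective Rydberg energy is 13.6 × 4 = 54.40 eV.
ΔE = 54.40 × (1/3² − 1/4²) = 54.40 × 0.04861 = 2.644 eV.
λ = hc/ΔE = 1240 / 2.644 = 469 nm.

469 nm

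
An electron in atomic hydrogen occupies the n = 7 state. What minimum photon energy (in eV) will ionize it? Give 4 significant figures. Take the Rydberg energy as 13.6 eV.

0.2776 eV

E_7 = −13.60/49 = −0.2776 eV, so ionization (to E = 0) requires 0.2776 eV.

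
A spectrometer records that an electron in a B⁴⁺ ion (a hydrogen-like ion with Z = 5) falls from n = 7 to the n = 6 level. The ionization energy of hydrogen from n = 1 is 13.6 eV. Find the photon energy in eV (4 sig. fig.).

2.506 eV

The Bohr energies scale as Z², so for Z = 5: E_n = −340.0/n² eV.
E_7 = −340.0/49 = −6.939 eV and E_6 = −340.0/36 = −9.444 eV.
The photon energy is |E_7 − E_6| = 2.506 eV.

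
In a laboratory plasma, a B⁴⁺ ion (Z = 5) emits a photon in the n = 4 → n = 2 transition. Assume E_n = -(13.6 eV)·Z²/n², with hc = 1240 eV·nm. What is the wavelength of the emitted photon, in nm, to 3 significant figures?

For Z = 5 the level energies scale as Z², so the effective Rydberg energy is 13.6 × 25 = 340.0 eV.
ΔE = 340.0 × (1/2² − 1/4²) = 340.0 × 0.1875 = 63.75 eV.
λ = hc/ΔE = 1240 / 63.75 = 19.5 nm.

19.5 nm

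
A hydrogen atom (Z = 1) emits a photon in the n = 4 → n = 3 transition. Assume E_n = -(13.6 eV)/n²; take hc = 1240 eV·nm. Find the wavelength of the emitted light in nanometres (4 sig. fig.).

1876 nm

ΔE = 13.60 × (1/3² − 1/4²) = 13.60 × 0.04861 = 0.6611 eV.
λ = hc/ΔE = 1240 / 0.6611 = 1876 nm.
This line belongs to the Paschen series.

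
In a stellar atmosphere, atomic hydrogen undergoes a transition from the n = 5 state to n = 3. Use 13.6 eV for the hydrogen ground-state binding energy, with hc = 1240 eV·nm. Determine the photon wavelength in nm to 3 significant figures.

1280 nm

ΔE = 13.60 × (1/3² − 1/5²) = 13.60 × 0.07111 = 0.9671 eV.
λ = hc/ΔE = 1240 / 0.9671 = 1280 nm.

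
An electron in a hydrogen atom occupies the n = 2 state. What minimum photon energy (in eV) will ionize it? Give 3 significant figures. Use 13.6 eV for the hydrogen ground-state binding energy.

3.40 eV

E_2 = −13.60/4 = −3.40 eV, so ionization (to E = 0) requires 3.40 eV.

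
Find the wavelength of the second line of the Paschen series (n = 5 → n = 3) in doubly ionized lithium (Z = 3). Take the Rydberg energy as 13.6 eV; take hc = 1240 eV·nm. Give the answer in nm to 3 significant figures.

The Paschen series terminates on n_f = 3; the second line has n_i = 3+2 = 5.
ΔE = 122.4 × (1/3² − 1/5²) = 8.704 eV.
λ = 1240 / 8.704 = 142 nm.

142 nm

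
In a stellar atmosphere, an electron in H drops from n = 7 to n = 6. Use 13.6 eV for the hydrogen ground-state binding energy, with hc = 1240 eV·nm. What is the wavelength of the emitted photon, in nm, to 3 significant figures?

12400 nm

ΔE = 13.60 × (1/6² − 1/7²) = 13.60 × 0.007370 = 0.1002 eV.
λ = hc/ΔE = 1240 / 0.1002 = 12400 nm.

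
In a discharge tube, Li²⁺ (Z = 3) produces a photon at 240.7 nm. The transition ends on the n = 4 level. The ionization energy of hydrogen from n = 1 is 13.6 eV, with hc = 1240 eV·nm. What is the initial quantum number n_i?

The photon energy is ΔE = hc/λ = 1240 / 240.7 = 5.152 eV.
With Z = 3, ΔE = 122.4 × (1/n_f² − 1/n_i²), so 1/n_f² − 1/n_i² = 0.04209.
With n_f = 4: 1/n_i² = 1/16 − 0.04209 = 0.02041, so n_i ≈ 7.00.

n_i = 7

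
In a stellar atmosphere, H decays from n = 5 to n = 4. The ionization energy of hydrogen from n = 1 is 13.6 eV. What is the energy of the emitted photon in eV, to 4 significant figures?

E_5 = −13.60/25 = −0.5440 eV and E_4 = −13.60/16 = −0.8500 eV.
The photon energy is |E_5 − E_4| = 0.3060 eV.

0.3060 eV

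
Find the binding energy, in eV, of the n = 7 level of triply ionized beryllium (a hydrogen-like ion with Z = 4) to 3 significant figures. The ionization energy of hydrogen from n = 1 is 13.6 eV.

4.44 eV

E_n = −13.6 Z²/n² = −217.6/n² eV for Z = 4.
E_7 = −217.6/49 = −4.44 eV, so ionization (to E = 0) requires 4.44 eV.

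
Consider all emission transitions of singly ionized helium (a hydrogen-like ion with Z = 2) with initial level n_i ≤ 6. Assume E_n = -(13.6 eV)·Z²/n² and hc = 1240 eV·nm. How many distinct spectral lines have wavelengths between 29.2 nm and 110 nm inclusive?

Enumerate all n_i → n_f pairs with 1 ≤ n_f < n_i ≤ 6 and compute λ = 1240 / [13.6·4·(1/n_f² − 1/n_i²)].
Lines falling in [29.2, 110] nm: 2→1 (30.39 nm), 6→2 (102.6 nm), 5→2 (108.5 nm).

3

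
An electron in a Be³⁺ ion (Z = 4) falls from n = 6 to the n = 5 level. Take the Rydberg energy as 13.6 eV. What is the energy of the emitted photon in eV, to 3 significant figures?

The Bohr energies scale as Z², so for Z = 4: E_n = −217.6/n² eV.
E_6 = −217.6/36 = −6.044 eV and E_5 = −217.6/25 = −8.704 eV.
The photon energy is |E_6 − E_5| = 2.66 eV.

2.66 eV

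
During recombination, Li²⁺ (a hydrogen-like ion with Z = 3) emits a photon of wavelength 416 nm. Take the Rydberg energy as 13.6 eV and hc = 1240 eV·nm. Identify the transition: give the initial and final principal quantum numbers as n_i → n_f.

The photon energy is ΔE = hc/λ = 1240 / 416 = 2.981 eV.
With Z = 3, ΔE = 122.4 × (1/n_f² − 1/n_i²), so 1/n_f² − 1/n_i² = 0.02435.
Trying n_f = 5 gives 1/n_i² = 0.01565, i.e. n_i ≈ 8; this pair matches.

n_i = 8, n_f = 5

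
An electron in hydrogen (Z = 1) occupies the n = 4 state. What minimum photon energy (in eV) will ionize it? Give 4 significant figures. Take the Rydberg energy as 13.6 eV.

0.8500 eV

E_4 = −13.60/16 = −0.8500 eV, so ionization (to E = 0) requires 0.8500 eV.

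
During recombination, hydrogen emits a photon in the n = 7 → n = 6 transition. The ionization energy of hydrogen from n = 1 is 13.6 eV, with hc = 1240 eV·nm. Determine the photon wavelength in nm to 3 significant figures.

ΔE = 13.60 × (1/6² − 1/7²) = 13.60 × 0.007370 = 0.1002 eV.
λ = hc/ΔE = 1240 / 0.1002 = 12400 nm.

12400 nm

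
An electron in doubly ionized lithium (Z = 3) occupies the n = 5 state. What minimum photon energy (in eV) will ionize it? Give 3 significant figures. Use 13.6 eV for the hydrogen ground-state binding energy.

E_n = −13.6 Z²/n² = −122.4/n² eV for Z = 3.
E_5 = −122.4/25 = −4.90 eV, so ionization (to E = 0) requires 4.90 eV.

4.90 eV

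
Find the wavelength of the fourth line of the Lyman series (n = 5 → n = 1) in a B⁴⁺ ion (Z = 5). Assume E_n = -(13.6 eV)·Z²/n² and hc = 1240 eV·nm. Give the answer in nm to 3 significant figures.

The Lyman series terminates on n_f = 1; the fourth line has n_i = 1+4 = 5.
ΔE = 340.0 × (1/1² − 1/5²) = 326.4 eV.
λ = 1240 / 326.4 = 3.80 nm.

3.80 nm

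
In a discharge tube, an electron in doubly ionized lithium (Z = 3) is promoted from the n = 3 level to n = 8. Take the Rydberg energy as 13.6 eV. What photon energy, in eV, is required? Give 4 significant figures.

The Bohr energies scale as Z², so for Z = 3: E_n = −122.4/n² eV.
E_8 = −122.4/64 = −1.913 eV and E_3 = −122.4/9 = −13.60 eV.
The photon energy is |E_8 − E_3| = 11.69 eV.

11.69 eV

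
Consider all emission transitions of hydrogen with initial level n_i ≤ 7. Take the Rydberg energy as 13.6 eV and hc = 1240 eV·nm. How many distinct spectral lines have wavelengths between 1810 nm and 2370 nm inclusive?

2

Enumerate all n_i → n_f pairs with 1 ≤ n_f < n_i ≤ 7 and compute λ = 1240 / [13.6·1·(1/n_f² − 1/n_i²)].
Lines falling in [1810, 2370] nm: 4→3 (1876 nm), 7→4 (2166 nm).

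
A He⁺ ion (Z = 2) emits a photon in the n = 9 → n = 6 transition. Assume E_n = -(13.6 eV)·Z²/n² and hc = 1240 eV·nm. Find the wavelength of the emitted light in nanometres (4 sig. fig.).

1477 nm

For Z = 2 the level energies scale as Z², so the effective Rydberg energy is 13.6 × 4 = 54.40 eV.
ΔE = 54.40 × (1/6² − 1/9²) = 54.40 × 0.01543 = 0.8395 eV.
λ = hc/ΔE = 1240 / 0.8395 = 1477 nm.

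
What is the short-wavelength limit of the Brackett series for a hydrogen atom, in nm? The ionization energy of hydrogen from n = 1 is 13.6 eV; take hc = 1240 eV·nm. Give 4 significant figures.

The Brackett series has lower level n_f = 4; the series limit corresponds to n_i → ∞.
ΔE_max = 13.6 × 1 / 4² = 0.8500 eV.
λ_min = 1240 / 0.8500 = 1459 nm.

1459 nm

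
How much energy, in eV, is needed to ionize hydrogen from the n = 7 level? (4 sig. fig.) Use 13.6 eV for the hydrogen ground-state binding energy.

E_7 = −13.60/49 = −0.2776 eV, so ionization (to E = 0) requires 0.2776 eV.

0.2776 eV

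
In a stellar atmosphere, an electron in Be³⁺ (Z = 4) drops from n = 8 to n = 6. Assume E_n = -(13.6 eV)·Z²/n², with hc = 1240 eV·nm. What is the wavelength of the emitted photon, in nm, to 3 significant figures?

469 nm

For Z = 4 the level energies scale as Z², so the effective Rydberg energy is 13.6 × 16 = 217.6 eV.
ΔE = 217.6 × (1/6² − 1/8²) = 217.6 × 0.01215 = 2.644 eV.
λ = hc/ΔE = 1240 / 2.644 = 469 nm.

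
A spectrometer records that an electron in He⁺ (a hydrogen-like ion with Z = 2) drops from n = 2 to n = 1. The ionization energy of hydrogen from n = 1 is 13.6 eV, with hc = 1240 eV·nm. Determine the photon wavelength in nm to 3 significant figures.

For Z = 2 the level energies scale as Z², so the effective Rydberg energy is 13.6 × 4 = 54.40 eV.
ΔE = 54.40 × (1/1² − 1/2²) = 54.40 × 0.7500 = 40.80 eV.
λ = hc/ΔE = 1240 / 40.80 = 30.4 nm.

30.4 nm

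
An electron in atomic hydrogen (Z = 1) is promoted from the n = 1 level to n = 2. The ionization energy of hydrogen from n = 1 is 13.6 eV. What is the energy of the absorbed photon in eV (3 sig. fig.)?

10.2 eV

E_2 = −13.60/4 = −3.400 eV and E_1 = −13.60/1 = −13.60 eV.
The photon energy is |E_2 − E_1| = 10.2 eV.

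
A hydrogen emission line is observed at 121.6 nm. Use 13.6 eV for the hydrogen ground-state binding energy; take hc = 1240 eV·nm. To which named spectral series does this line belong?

Lyman

ΔE = 1240/121.6 = 10.20 eV.
This matches 13.6 × (1/1² − 1/2²), so n_f = 1: the Lyman series.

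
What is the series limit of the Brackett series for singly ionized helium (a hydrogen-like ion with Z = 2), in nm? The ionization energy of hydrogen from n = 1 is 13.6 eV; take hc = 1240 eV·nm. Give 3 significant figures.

365 nm

The Brackett series has lower level n_f = 4; the series limit corresponds to n_i → ∞.
ΔE_max = 13.6 × 4 / 4² = 3.400 eV.
λ_min = 1240 / 3.400 = 365 nm.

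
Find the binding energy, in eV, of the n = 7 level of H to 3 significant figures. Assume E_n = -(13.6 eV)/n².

E_7 = −13.60/49 = −0.278 eV, so ionization (to E = 0) requires 0.278 eV.

0.278 eV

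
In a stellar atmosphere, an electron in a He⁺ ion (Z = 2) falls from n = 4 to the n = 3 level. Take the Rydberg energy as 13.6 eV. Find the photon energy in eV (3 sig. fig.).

The Bohr energies scale as Z², so for Z = 2: E_n = −54.40/n² eV.
E_4 = −54.40/16 = −3.400 eV and E_3 = −54.40/9 = −6.044 eV.
The photon energy is |E_4 − E_3| = 2.64 eV.

2.64 eV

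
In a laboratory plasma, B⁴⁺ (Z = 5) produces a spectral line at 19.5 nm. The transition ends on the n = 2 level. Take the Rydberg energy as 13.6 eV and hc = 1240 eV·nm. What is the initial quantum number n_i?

n_i = 4

The photon energy is ΔE = hc/λ = 1240 / 19.5 = 63.59 eV.
With Z = 5, ΔE = 340.0 × (1/n_f² − 1/n_i²), so 1/n_f² − 1/n_i² = 0.1870.
With n_f = 2: 1/n_i² = 1/4 − 0.1870 = 0.06297, so n_i ≈ 3.99.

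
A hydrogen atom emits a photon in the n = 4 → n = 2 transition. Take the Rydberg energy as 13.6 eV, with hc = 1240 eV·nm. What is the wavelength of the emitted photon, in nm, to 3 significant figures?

ΔE = 13.60 × (1/2² − 1/4²) = 13.60 × 0.1875 = 2.550 eV.
λ = hc/ΔE = 1240 / 2.550 = 486 nm.
This line belongs to the Balmer series.

486 nm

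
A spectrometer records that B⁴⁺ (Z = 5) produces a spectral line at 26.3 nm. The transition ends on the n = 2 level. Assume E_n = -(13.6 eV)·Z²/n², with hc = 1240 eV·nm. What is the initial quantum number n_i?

The photon energy is ΔE = hc/λ = 1240 / 26.3 = 47.15 eV.
With Z = 5, ΔE = 340.0 × (1/n_f² − 1/n_i²), so 1/n_f² − 1/n_i² = 0.1387.
With n_f = 2: 1/n_i² = 1/4 − 0.1387 = 0.1113, so n_i ≈ 3.00.

n_i = 3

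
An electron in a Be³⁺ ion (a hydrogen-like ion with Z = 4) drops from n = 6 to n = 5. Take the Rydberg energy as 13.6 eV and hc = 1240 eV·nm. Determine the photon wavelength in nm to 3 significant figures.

466 nm

For Z = 4 the level energies scale as Z², so the effective Rydberg energy is 13.6 × 16 = 217.6 eV.
ΔE = 217.6 × (1/5² − 1/6²) = 217.6 × 0.01222 = 2.660 eV.
λ = hc/ΔE = 1240 / 2.660 = 466 nm.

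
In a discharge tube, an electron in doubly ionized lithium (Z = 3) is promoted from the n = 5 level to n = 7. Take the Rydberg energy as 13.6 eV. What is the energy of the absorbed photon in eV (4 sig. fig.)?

The Bohr energies scale as Z², so for Z = 3: E_n = −122.4/n² eV.
E_7 = −122.4/49 = −2.498 eV and E_5 = −122.4/25 = −4.896 eV.
The photon energy is |E_7 − E_5| = 2.398 eV.

2.398 eV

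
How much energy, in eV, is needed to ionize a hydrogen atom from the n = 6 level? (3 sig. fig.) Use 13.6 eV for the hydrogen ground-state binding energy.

0.378 eV

E_6 = −13.60/36 = −0.378 eV, so ionization (to E = 0) requires 0.378 eV.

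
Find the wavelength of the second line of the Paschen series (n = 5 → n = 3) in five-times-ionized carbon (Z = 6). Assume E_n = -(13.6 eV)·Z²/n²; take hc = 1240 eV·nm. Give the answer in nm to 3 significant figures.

35.6 nm

The Paschen series terminates on n_f = 3; the second line has n_i = 3+2 = 5.
ΔE = 489.6 × (1/3² − 1/5²) = 34.82 eV.
λ = 1240 / 34.82 = 35.6 nm.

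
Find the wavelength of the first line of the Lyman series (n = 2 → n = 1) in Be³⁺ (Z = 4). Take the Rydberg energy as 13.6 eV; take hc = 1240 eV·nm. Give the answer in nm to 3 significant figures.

7.60 nm

The Lyman series terminates on n_f = 1; the first line has n_i = 1+1 = 2.
ΔE = 217.6 × (1/1² − 1/2²) = 163.2 eV.
λ = 1240 / 163.2 = 7.60 nm.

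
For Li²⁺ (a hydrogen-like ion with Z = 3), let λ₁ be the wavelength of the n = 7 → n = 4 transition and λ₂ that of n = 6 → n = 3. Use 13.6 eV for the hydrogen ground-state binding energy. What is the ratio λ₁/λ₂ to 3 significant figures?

λ ∝ 1/ΔE ∝ 1/(1/n_f² − 1/n_i²), and the Z² and hc factors cancel in the ratio.
λ₁/λ₂ = (1/3² − 1/6²)/(1/4² − 1/7²) = 0.08333/0.04209 = 1.98.

1.98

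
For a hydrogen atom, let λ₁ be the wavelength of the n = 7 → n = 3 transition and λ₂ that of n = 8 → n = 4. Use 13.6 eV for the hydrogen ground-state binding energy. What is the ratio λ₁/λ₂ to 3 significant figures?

λ ∝ 1/ΔE ∝ 1/(1/n_f² − 1/n_i²), and the Z² and hc factors cancel in the ratio.
λ₁/λ₂ = (1/4² − 1/8²)/(1/3² − 1/7²) = 0.04688/0.09070 = 0.517.

0.517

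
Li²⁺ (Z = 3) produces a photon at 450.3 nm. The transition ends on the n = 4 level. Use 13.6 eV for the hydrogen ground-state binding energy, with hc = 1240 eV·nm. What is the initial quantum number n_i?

The photon energy is ΔE = hc/λ = 1240 / 450.3 = 2.754 eV.
With Z = 3, ΔE = 122.4 × (1/n_f² − 1/n_i²), so 1/n_f² − 1/n_i² = 0.02250.
With n_f = 4: 1/n_i² = 1/16 − 0.02250 = 0.04000, so n_i ≈ 5.00.

n_i = 5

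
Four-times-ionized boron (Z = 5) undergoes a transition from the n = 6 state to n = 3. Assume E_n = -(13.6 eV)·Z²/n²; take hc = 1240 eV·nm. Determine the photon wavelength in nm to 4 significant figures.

For Z = 5 the level energies scale as Z², so the effective Rydberg energy is 13.6 × 25 = 340.0 eV.
ΔE = 340.0 × (1/3² − 1/6²) = 340.0 × 0.08333 = 28.33 eV.
λ = hc/ΔE = 1240 / 28.33 = 43.76 nm.

43.76 nm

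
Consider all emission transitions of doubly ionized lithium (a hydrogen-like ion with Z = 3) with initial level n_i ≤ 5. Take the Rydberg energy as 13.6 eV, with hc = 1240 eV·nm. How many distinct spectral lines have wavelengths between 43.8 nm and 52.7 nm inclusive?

Enumerate all n_i → n_f pairs with 1 ≤ n_f < n_i ≤ 5 and compute λ = 1240 / [13.6·9·(1/n_f² − 1/n_i²)].
Lines falling in [43.8, 52.7] nm: 5→2 (48.24 nm).

1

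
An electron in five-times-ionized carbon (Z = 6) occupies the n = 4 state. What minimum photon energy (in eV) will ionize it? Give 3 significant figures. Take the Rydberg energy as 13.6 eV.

E_n = −13.6 Z²/n² = −489.6/n² eV for Z = 6.
E_4 = −489.6/16 = −30.6 eV, so ionization (to E = 0) requires 30.6 eV.

30.6 eV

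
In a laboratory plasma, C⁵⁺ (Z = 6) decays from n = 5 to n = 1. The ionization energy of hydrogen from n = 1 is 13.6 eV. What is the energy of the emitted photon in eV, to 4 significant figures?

The Bohr energies scale as Z², so for Z = 6: E_n = −489.6/n² eV.
E_5 = −489.6/25 = −19.58 eV and E_1 = −489.6/1 = −489.6 eV.
The photon energy is |E_5 − E_1| = 470.0 eV.

470.0 eV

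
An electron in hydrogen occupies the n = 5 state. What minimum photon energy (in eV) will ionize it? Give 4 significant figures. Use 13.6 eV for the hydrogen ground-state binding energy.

E_5 = −13.60/25 = −0.5440 eV, so ionization (to E = 0) requires 0.5440 eV.

0.5440 eV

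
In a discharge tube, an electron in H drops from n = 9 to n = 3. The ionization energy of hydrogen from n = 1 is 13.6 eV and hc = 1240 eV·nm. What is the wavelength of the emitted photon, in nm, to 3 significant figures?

ΔE = 13.60 × (1/3² − 1/9²) = 13.60 × 0.09877 = 1.343 eV.
λ = hc/ΔE = 1240 / 1.343 = 923 nm.
This line belongs to the Paschen series.

923 nm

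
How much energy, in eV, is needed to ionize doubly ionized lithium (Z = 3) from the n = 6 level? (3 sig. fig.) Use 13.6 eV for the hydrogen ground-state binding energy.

3.40 eV

E_n = −13.6 Z²/n² = −122.4/n² eV for Z = 3.
E_6 = −122.4/36 = −3.40 eV, so ionization (to E = 0) requires 3.40 eV.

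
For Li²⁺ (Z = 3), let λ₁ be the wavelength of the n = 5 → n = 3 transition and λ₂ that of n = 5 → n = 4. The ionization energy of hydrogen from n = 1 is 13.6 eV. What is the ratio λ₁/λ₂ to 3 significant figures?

λ ∝ 1/ΔE ∝ 1/(1/n_f² − 1/n_i²), and the Z² and hc factors cancel in the ratio.
λ₁/λ₂ = (1/4² − 1/5²)/(1/3² − 1/5²) = 0.02250/0.07111 = 0.316.

0.316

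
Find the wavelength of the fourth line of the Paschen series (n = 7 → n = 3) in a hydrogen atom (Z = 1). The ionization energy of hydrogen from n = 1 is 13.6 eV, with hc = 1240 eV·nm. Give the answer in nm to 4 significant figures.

The Paschen series terminates on n_f = 3; the fourth line has n_i = 3+4 = 7.
ΔE = 13.60 × (1/3² − 1/7²) = 1.234 eV.
λ = 1240 / 1.234 = 1005 nm.

1005 nm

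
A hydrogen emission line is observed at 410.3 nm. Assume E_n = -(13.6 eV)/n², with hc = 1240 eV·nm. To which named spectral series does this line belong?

Balmer

ΔE = 1240/410.3 = 3.022 eV.
This matches 13.6 × (1/2² − 1/6²), so n_f = 2: the Balmer series.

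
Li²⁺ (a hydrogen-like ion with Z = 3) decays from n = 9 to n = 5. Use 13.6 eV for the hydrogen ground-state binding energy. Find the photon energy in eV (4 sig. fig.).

The Bohr energies scale as Z², so for Z = 3: E_n = −122.4/n² eV.
E_9 = −122.4/81 = −1.511 eV and E_5 = −122.4/25 = −4.896 eV.
The photon energy is |E_9 − E_5| = 3.385 eV.

3.385 eV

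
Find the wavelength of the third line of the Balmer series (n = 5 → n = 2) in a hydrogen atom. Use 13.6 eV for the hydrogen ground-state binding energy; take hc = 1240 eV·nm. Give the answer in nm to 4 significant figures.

434.2 nm

The Balmer series terminates on n_f = 2; the third line has n_i = 2+3 = 5.
ΔE = 13.60 × (1/2² − 1/5²) = 2.856 eV.
λ = 1240 / 2.856 = 434.2 nm.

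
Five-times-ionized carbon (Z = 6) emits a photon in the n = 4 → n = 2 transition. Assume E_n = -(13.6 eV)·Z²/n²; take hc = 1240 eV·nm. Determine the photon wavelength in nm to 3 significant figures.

13.5 nm

For Z = 6 the level energies scale as Z², so the effective Rydberg energy is 13.6 × 36 = 489.6 eV.
ΔE = 489.6 × (1/2² − 1/4²) = 489.6 × 0.1875 = 91.80 eV.
λ = hc/ΔE = 1240 / 91.80 = 13.5 nm.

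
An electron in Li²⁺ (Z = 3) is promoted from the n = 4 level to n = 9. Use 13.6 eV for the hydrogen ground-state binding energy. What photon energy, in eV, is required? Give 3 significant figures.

The Bohr energies scale as Z², so for Z = 3: E_n = −122.4/n² eV.
E_9 = −122.4/81 = −1.511 eV and E_4 = −122.4/16 = −7.650 eV.
The photon energy is |E_9 − E_4| = 6.14 eV.

6.14 eV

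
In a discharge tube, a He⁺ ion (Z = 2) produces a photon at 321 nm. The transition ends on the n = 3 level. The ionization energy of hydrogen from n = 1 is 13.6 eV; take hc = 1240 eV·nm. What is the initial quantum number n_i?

The photon energy is ΔE = hc/λ = 1240 / 321 = 3.863 eV.
With Z = 2, ΔE = 54.40 × (1/n_f² − 1/n_i²), so 1/n_f² − 1/n_i² = 0.07101.
With n_f = 3: 1/n_i² = 1/9 − 0.07101 = 0.04010, so n_i ≈ 4.99.

n_i = 5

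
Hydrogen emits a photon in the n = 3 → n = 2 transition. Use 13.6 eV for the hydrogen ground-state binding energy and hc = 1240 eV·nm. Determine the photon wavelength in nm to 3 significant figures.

656 nm

ΔE = 13.60 × (1/2² − 1/3²) = 13.60 × 0.1389 = 1.889 eV.
λ = hc/ΔE = 1240 / 1.889 = 656 nm.
This line belongs to the Balmer series.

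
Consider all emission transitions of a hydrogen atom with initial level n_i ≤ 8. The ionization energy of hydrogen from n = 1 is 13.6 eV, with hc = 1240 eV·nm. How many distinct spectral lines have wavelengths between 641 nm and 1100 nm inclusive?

4

Enumerate all n_i → n_f pairs with 1 ≤ n_f < n_i ≤ 8 and compute λ = 1240 / [13.6·1·(1/n_f² − 1/n_i²)].
Lines falling in [641, 1100] nm: 3→2 (656.5 nm), 8→3 (954.9 nm), 7→3 (1005 nm), 6→3 (1094 nm).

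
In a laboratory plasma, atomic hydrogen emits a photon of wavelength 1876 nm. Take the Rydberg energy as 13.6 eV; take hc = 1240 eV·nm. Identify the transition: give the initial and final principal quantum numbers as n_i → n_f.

n_i = 4, n_f = 3

The photon energy is ΔE = hc/λ = 1240 / 1876 = 0.6610 eV.
With Z = 1, ΔE = 13.60 × (1/n_f² − 1/n_i²), so 1/n_f² − 1/n_i² = 0.04860.
Trying n_f = 3 gives 1/n_i² = 0.06251, i.e. n_i ≈ 4; this pair matches.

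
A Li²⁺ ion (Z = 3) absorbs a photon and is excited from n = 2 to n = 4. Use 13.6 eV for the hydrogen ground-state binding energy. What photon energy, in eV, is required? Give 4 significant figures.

The Bohr energies scale as Z², so for Z = 3: E_n = −122.4/n² eV.
E_4 = −122.4/16 = −7.650 eV and E_2 = −122.4/4 = −30.60 eV.
The photon energy is |E_4 − E_2| = 22.95 eV.

22.95 eV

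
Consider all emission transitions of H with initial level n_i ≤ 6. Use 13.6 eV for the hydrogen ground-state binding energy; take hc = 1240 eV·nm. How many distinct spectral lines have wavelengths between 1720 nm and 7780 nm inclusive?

4

Enumerate all n_i → n_f pairs with 1 ≤ n_f < n_i ≤ 6 and compute λ = 1240 / [13.6·1·(1/n_f² − 1/n_i²)].
Lines falling in [1720, 7780] nm: 4→3 (1876 nm), 6→4 (2626 nm), 5→4 (4052 nm), 6→5 (7460 nm).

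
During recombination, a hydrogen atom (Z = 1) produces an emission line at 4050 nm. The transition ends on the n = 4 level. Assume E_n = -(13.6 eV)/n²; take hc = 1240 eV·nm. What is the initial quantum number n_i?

The photon energy is ΔE = hc/λ = 1240 / 4050 = 0.3062 eV.
With Z = 1, ΔE = 13.60 × (1/n_f² − 1/n_i²), so 1/n_f² − 1/n_i² = 0.02251.
With n_f = 4: 1/n_i² = 1/16 − 0.02251 = 0.03999, so n_i ≈ 5.00.

n_i = 5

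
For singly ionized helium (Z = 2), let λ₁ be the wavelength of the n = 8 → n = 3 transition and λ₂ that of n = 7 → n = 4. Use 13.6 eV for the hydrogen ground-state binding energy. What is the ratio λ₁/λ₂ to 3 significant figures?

0.441

λ ∝ 1/ΔE ∝ 1/(1/n_f² − 1/n_i²), and the Z² and hc factors cancel in the ratio.
λ₁/λ₂ = (1/4² − 1/7²)/(1/3² − 1/8²) = 0.04209/0.09549 = 0.441.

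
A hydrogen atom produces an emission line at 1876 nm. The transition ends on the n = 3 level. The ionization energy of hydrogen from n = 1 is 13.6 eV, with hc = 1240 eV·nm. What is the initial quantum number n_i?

The photon energy is ΔE = hc/λ = 1240 / 1876 = 0.6610 eV.
With Z = 1, ΔE = 13.60 × (1/n_f² − 1/n_i²), so 1/n_f² − 1/n_i² = 0.04860.
With n_f = 3: 1/n_i² = 1/9 − 0.04860 = 0.06251, so n_i ≈ 4.00.

n_i = 4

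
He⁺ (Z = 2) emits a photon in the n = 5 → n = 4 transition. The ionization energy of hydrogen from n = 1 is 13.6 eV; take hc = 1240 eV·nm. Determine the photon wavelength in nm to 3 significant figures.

For Z = 2 the level energies scale as Z², so the effective Rydberg energy is 13.6 × 4 = 54.40 eV.
ΔE = 54.40 × (1/4² − 1/5²) = 54.40 × 0.02250 = 1.224 eV.
λ = hc/ΔE = 1240 / 1.224 = 1010 nm.

1010 nm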